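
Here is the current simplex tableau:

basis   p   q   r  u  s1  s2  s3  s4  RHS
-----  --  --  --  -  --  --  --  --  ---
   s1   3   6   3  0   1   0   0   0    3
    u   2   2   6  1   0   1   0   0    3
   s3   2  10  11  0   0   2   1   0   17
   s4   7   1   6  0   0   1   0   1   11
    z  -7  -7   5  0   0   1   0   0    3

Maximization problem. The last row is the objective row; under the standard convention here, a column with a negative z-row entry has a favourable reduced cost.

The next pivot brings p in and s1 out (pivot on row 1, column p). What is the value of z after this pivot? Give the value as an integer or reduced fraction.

Minimum ratio for p: 3/3 = 1.
z changes by −(z-row coeff of p)·ratio = −(-7)·1 = 7.
New z = 3 + 7 = 10.

10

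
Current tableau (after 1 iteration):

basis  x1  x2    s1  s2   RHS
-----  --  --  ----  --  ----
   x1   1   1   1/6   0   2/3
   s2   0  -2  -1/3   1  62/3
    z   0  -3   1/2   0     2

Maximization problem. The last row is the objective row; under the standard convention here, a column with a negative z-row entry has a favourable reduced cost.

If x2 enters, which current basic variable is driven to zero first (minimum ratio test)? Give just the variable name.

Ratios: row 1 (x1): (2/3)/1 = 2/3; row 2 (s2): entry -2 ≤ 0, skip.
Minimum ratio 2/3 is in the x1 row, so x1 leaves.

x1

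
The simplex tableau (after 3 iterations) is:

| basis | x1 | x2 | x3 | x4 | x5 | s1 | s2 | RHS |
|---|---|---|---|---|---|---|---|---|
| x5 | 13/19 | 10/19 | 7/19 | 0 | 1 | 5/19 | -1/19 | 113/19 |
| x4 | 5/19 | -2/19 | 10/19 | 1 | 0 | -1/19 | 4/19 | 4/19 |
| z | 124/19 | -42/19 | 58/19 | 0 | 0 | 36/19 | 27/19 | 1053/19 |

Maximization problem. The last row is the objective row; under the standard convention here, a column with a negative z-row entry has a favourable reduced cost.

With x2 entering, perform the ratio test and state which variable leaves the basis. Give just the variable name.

x5

Ratios: row 1 (x5): (113/19)/(10/19) = 113/10; row 2 (x4): entry -2/19 ≤ 0, skip.
Minimum ratio 113/10 is in the x5 row, so x5 leaves.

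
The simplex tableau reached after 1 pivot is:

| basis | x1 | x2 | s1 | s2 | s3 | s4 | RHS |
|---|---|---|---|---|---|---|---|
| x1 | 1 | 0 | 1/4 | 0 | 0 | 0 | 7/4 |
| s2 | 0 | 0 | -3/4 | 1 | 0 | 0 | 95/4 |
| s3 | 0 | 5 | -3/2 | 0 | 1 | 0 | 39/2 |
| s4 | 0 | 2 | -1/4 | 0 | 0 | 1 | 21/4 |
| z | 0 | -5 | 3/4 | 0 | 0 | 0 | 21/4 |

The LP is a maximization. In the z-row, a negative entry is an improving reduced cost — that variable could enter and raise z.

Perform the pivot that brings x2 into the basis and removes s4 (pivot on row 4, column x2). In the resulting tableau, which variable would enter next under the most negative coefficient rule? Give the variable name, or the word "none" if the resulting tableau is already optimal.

Pivot element 2. New z-row = old z-row − (-5)·(row 4/2).
Updated z-row coefficients: x1: 0, x2: 0, s1: 1/8, s2: 0, s3: 0, s4: 5/2.
No coefficient is strictly negative; the tableau after this pivot is optimal.

none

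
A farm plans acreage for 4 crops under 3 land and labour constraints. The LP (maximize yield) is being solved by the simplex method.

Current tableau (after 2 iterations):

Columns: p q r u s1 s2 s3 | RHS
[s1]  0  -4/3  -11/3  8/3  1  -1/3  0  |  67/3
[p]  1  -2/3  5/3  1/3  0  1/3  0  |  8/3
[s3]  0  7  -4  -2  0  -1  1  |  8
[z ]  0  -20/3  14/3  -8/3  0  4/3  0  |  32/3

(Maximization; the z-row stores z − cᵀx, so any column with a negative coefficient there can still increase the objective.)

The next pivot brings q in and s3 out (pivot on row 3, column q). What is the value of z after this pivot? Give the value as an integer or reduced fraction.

128/7

Minimum ratio for q: 8/7 = 8/7.
z changes by −(z-row coeff of q)·ratio = −(-20/3)·(8/7) = 160/21.
New z = 32/3 + (160/21) = 128/7.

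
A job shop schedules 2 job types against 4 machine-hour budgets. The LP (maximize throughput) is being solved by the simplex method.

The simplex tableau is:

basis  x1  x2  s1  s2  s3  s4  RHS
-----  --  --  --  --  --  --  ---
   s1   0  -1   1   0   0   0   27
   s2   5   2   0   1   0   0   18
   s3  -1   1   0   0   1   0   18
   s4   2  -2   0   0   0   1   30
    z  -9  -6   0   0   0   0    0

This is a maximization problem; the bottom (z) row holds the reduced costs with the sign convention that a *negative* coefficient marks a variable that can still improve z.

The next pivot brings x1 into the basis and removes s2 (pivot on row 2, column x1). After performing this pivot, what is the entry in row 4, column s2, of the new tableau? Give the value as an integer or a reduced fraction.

-2/5

Pivot element is row 2, column x1: 5.
Normalize row 2: new (row 2, s2) = 1/5 = 1/5.
row 4 ← row 4 − 2·(new row 2): 0 − 2·(1/5) = -2/5.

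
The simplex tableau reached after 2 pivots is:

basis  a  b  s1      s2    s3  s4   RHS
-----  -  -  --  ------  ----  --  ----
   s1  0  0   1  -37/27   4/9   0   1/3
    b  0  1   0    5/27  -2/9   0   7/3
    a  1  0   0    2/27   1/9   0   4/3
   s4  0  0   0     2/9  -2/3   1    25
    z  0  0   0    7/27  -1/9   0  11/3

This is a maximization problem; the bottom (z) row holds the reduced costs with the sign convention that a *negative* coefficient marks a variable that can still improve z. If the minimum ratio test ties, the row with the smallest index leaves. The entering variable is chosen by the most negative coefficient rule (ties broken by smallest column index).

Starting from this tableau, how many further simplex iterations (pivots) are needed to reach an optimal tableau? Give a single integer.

pivot: s3 in, s1 out → z = 15/4
pivot: s2 in, a out → z = 4
No improving column remains; optimal.

2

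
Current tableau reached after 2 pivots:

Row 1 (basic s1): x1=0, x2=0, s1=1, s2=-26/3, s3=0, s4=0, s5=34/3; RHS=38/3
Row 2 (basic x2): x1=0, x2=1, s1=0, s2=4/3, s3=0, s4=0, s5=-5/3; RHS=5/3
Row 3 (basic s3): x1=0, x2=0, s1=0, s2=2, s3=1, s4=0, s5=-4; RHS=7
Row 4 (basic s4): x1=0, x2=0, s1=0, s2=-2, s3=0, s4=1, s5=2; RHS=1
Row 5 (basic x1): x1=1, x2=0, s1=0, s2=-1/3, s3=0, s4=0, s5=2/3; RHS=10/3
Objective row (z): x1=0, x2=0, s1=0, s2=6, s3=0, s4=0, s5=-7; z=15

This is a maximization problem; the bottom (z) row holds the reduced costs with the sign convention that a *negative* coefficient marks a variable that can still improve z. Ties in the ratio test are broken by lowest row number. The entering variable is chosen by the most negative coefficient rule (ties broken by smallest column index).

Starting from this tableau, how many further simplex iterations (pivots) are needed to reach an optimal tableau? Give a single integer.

2

pivot: s5 in, s4 out → z = 37/2
pivot: s2 in, s1 out → z = 169/8
No improving column remains; optimal.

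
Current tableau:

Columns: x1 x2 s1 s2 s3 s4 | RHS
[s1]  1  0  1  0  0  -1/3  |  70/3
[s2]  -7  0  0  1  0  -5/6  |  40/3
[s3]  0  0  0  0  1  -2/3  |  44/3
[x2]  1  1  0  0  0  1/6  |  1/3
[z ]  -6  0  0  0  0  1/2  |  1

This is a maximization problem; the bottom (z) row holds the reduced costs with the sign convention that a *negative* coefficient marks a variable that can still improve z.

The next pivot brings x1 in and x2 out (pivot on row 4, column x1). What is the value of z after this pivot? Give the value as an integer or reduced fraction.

3

Minimum ratio for x1: (1/3)/1 = 1/3.
z changes by −(z-row coeff of x1)·ratio = −(-6)·(1/3) = 2.
New z = 1 + 2 = 3.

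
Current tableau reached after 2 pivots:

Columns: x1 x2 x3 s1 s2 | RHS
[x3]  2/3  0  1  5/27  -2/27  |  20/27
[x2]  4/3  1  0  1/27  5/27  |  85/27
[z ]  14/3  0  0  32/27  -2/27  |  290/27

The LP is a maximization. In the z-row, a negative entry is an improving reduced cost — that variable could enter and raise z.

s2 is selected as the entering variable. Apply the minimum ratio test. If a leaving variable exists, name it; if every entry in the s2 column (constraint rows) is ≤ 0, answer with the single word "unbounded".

x2

Ratios: row 1 (x3): entry -2/27 ≤ 0, skip; row 2 (x2): (85/27)/(5/27) = 17.
Minimum ratio is in the x2 row, so x2 leaves.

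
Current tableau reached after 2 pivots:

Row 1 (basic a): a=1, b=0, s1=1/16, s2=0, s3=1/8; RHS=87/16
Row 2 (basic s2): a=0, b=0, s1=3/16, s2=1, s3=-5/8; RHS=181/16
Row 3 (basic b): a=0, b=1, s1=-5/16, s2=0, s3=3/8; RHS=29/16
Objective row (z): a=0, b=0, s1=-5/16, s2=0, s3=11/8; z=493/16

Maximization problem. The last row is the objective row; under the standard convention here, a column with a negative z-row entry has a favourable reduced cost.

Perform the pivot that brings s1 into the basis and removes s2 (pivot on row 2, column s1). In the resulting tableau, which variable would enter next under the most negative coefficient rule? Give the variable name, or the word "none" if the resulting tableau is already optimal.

none

Pivot element 3/16. New z-row = old z-row − (-5/16)·(row 2/(3/16)).
Updated z-row coefficients: a: 0, b: 0, s1: 0, s2: 5/3, s3: 1/3.
No coefficient is strictly negative; the tableau after this pivot is optimal.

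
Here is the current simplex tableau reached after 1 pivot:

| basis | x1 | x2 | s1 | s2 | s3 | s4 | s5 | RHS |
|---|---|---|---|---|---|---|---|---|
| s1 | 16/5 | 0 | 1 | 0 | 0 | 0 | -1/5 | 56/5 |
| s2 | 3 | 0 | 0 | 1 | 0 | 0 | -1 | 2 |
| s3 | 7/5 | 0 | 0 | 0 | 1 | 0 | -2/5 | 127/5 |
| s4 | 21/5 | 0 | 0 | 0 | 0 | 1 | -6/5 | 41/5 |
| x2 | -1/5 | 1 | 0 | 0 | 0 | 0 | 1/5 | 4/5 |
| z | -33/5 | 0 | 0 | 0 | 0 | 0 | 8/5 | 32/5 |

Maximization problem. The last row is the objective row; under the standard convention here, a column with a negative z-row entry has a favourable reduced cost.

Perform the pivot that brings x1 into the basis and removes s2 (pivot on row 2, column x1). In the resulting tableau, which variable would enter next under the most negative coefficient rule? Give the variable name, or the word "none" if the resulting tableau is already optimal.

Pivot element 3. New z-row = old z-row − (-33/5)·(row 2/3).
Updated z-row coefficients: x1: 0, x2: 0, s1: 0, s2: 11/5, s3: 0, s4: 0, s5: -3/5.
The most negative is -3/5 in column s5, so s5 would enter next.

s5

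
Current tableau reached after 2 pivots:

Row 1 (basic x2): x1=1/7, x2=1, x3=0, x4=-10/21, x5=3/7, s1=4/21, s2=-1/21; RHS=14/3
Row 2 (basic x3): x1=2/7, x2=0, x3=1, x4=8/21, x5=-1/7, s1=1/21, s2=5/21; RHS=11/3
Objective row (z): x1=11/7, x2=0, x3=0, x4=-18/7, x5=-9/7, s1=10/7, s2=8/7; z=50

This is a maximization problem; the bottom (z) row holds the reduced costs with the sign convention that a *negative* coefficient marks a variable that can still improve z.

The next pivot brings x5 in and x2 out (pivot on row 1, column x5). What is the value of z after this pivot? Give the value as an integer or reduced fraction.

64

Minimum ratio for x5: (14/3)/(3/7) = 98/9.
z changes by −(z-row coeff of x5)·ratio = −(-9/7)·(98/9) = 14.
New z = 50 + 14 = 64.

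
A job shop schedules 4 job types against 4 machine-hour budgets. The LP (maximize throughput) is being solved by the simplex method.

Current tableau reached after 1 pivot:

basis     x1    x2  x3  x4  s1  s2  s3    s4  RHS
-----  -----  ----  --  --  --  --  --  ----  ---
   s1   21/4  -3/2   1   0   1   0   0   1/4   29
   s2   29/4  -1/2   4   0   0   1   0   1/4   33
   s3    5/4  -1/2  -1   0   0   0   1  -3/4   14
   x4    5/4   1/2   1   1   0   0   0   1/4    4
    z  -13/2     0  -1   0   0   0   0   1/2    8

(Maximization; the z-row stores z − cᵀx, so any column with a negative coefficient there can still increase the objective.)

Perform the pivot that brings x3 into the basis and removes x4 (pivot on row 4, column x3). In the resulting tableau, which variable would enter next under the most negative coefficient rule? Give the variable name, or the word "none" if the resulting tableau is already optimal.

x1

Pivot element 1. New z-row = old z-row − (-1)·(row 4/1).
Updated z-row coefficients: x1: -21/4, x2: 1/2, x3: 0, x4: 1, s1: 0, s2: 0, s3: 0, s4: 3/4.
The most negative is -21/4 in column x1, so x1 would enter next.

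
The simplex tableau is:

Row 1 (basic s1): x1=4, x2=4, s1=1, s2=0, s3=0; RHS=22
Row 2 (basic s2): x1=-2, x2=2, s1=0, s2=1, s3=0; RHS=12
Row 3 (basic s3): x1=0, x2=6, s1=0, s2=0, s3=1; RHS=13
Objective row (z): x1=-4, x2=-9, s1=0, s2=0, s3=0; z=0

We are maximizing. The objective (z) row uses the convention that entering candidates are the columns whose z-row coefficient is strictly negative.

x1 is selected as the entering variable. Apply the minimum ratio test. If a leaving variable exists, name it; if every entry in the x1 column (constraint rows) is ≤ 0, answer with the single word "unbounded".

Ratios: row 1 (s1): 22/4 = 11/2; row 2 (s2): entry -2 ≤ 0, skip; row 3 (s3): entry 0 ≤ 0, skip.
Minimum ratio is in the s1 row, so s1 leaves.

s1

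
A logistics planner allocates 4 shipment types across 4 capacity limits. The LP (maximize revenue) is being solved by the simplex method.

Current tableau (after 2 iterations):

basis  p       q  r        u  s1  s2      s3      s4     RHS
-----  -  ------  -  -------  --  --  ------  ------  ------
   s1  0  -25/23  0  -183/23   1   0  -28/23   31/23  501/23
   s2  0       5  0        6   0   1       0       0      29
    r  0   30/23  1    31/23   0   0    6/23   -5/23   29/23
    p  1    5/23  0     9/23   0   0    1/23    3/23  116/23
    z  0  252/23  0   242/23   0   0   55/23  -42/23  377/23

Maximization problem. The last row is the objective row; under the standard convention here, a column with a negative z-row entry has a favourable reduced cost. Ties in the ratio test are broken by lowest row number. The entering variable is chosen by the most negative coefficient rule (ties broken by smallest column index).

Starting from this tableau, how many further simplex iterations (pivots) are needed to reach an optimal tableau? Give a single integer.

2

pivot: s4 in, s1 out → z = 1423/31
pivot: u in, p out → z = 419/9
No improving column remains; optimal.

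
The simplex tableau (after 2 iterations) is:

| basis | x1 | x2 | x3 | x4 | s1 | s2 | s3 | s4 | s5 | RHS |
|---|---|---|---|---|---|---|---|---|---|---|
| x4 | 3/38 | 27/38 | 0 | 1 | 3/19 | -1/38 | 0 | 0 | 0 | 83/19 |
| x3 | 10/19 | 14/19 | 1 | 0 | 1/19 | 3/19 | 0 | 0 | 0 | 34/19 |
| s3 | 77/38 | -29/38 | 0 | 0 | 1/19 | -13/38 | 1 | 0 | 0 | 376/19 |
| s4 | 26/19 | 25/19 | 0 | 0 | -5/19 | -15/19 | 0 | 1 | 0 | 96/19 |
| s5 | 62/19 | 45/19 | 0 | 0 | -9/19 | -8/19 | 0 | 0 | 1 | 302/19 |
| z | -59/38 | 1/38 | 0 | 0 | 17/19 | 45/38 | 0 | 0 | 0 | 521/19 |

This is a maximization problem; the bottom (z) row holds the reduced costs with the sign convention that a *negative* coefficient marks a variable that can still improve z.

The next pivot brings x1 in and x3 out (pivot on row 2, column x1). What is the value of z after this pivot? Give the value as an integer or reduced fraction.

327/10

Minimum ratio for x1: (34/19)/(10/19) = 17/5.
z changes by −(z-row coeff of x1)·ratio = −(-59/38)·(17/5) = 1003/190.
New z = 521/19 + (1003/190) = 327/10.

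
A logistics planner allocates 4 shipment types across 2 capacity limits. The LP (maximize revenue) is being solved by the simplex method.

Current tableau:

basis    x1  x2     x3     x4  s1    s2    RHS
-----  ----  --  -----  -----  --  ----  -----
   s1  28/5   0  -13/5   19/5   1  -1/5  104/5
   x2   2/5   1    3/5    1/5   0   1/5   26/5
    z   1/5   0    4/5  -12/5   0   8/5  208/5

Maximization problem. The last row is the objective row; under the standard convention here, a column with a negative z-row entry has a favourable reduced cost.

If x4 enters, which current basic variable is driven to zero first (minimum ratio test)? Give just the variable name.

s1

Ratios: row 1 (s1): (104/5)/(19/5) = 104/19; row 2 (x2): (26/5)/(1/5) = 26.
Minimum ratio 104/19 is in the s1 row, so s1 leaves.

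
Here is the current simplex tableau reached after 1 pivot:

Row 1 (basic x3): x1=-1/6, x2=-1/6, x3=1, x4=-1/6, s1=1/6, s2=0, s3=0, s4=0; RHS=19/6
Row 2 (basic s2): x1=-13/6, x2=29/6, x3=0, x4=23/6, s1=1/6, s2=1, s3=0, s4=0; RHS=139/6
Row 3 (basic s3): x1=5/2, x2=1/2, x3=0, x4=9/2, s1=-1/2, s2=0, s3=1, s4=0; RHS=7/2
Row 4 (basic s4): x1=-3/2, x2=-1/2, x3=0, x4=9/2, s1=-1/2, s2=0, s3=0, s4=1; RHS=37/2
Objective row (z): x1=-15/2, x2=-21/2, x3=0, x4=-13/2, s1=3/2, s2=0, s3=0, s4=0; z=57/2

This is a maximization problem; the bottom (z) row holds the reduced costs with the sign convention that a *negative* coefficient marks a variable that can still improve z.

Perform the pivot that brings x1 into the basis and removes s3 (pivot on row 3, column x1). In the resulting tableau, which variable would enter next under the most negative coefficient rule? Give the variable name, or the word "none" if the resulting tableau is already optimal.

Pivot element 5/2. New z-row = old z-row − (-15/2)·(row 3/(5/2)).
Updated z-row coefficients: x1: 0, x2: -9, x3: 0, x4: 7, s1: 0, s2: 0, s3: 3, s4: 0.
The most negative is -9 in column x2, so x2 would enter next.

x2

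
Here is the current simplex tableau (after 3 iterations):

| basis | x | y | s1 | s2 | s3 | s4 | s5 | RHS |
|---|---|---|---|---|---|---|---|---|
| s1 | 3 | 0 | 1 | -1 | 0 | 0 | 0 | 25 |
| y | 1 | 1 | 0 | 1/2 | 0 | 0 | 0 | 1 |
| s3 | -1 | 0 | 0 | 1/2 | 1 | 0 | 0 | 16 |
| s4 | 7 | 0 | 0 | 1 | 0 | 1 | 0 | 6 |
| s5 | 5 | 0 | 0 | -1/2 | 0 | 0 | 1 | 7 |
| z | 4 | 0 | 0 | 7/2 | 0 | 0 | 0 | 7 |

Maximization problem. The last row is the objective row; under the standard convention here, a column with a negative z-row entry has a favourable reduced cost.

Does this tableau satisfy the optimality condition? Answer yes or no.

yes

No objective-row coefficient is strictly negative, so no entering variable exists; the tableau is optimal.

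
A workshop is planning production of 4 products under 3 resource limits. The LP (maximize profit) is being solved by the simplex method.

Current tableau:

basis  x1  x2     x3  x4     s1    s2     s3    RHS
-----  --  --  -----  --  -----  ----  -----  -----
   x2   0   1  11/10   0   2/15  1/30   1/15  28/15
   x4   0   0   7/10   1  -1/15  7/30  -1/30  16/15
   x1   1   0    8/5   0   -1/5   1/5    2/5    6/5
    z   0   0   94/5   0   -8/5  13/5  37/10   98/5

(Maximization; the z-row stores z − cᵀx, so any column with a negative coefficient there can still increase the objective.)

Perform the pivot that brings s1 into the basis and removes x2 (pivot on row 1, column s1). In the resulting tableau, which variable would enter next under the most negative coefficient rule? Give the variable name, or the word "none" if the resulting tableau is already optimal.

Pivot element 2/15. New z-row = old z-row − (-8/5)·(row 1/(2/15)).
Updated z-row coefficients: x1: 0, x2: 12, x3: 32, x4: 0, s1: 0, s2: 3, s3: 9/2.
No coefficient is strictly negative; the tableau after this pivot is optimal.

none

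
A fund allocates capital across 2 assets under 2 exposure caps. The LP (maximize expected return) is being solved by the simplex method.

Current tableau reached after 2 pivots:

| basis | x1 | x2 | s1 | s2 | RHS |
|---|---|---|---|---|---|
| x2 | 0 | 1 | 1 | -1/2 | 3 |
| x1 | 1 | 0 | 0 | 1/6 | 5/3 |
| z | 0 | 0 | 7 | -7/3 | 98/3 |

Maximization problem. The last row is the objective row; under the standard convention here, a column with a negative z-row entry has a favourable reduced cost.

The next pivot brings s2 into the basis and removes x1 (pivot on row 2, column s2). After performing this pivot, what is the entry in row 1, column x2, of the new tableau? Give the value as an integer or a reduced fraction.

1

Pivot element is row 2, column s2: 1/6.
Normalize row 2: new (row 2, x2) = 0/(1/6) = 0.
row 1 ← row 1 − (-1/2)·(new row 2): 1 − (-1/2)·0 = 1.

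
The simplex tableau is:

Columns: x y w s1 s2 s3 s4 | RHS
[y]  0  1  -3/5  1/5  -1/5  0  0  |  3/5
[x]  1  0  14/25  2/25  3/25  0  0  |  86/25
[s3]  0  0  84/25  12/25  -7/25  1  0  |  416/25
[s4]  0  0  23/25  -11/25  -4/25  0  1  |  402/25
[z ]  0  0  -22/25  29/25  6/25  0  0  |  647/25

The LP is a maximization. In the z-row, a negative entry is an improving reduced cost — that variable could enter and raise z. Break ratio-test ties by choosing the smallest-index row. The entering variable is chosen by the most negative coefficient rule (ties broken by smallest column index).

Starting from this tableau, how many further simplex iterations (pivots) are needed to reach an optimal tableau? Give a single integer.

1

pivot: w in, s3 out → z = 635/21
No improving column remains; optimal.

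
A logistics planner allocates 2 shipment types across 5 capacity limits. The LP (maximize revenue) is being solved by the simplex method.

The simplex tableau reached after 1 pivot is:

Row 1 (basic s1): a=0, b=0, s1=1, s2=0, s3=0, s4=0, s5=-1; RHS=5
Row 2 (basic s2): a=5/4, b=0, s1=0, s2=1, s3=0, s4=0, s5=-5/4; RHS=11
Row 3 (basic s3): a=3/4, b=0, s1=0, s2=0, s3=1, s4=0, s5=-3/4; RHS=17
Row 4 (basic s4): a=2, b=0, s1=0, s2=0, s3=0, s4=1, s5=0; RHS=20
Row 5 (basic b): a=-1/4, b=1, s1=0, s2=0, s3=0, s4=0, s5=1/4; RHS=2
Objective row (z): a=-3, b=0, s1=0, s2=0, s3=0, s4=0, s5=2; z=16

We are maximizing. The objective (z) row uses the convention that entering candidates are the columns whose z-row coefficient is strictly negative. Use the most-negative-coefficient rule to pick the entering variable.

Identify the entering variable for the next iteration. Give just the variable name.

Objective-row coefficients: a: -3, b: 0, s1: 0, s2: 0, s3: 0, s4: 0, s5: 2.
The most negative is -3 in column a, so a enters.

a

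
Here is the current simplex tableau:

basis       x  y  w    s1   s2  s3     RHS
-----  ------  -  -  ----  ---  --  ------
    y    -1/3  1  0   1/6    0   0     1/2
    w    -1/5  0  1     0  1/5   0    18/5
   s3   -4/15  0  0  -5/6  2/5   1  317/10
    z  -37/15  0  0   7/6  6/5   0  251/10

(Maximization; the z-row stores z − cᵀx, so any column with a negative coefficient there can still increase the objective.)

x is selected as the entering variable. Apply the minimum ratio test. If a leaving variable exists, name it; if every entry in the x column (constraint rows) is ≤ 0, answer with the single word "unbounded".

unbounded

x-column entries: row 1: -1/3, row 2: -1/5, row 3: -4/15. All ≤ 0, so x can increase without bound; the LP is unbounded in this direction.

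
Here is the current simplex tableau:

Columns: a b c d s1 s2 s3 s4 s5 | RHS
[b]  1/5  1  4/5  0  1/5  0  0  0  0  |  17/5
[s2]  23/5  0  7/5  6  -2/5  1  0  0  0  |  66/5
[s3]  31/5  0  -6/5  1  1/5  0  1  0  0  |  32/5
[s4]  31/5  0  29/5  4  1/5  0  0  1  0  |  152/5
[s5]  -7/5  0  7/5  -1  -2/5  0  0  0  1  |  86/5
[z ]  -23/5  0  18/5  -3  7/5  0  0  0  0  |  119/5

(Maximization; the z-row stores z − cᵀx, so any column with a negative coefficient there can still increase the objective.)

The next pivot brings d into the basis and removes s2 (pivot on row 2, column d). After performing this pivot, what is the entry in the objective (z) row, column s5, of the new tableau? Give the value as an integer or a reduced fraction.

0

Pivot element is row 2, column d: 6.
Normalize row 2: new (row 2, s5) = 0/6 = 0.
z-row ← z-row − (-3)·(new row 2): 0 − (-3)·0 = 0.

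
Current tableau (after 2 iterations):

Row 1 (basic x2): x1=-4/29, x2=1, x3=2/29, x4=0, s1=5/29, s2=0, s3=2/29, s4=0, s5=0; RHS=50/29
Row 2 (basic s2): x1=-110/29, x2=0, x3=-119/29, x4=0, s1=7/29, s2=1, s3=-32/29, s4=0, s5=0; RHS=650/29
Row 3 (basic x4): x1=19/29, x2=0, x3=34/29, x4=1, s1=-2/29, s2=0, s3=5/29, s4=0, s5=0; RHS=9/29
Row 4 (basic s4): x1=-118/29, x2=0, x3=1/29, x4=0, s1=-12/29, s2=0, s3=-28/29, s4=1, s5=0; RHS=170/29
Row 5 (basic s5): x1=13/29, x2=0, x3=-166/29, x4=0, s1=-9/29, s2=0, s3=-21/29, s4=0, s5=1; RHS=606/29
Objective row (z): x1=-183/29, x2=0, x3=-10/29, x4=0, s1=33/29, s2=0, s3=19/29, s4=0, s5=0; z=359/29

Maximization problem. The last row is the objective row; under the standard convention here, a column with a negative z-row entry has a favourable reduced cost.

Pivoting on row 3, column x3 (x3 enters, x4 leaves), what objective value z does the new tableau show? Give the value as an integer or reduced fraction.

212/17

Minimum ratio for x3: (9/29)/(34/29) = 9/34.
z changes by −(z-row coeff of x3)·ratio = −(-10/29)·(9/34) = 45/493.
New z = 359/29 + (45/493) = 212/17.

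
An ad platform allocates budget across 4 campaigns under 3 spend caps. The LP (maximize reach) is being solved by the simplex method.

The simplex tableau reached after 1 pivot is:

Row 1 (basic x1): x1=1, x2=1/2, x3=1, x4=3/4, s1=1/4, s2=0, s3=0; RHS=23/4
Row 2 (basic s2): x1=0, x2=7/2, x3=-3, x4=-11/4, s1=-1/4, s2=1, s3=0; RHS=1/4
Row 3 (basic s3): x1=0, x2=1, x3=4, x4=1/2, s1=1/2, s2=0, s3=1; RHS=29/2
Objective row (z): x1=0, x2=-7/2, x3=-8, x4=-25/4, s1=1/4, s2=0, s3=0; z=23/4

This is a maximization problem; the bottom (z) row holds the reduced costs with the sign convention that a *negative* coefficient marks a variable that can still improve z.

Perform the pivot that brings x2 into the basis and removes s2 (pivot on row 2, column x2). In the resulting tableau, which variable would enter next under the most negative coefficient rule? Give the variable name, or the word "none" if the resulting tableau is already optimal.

x3

Pivot element 7/2. New z-row = old z-row − (-7/2)·(row 2/(7/2)).
Updated z-row coefficients: x1: 0, x2: 0, x3: -11, x4: -9, s1: 0, s2: 1, s3: 0.
The most negative is -11 in column x3, so x3 would enter next.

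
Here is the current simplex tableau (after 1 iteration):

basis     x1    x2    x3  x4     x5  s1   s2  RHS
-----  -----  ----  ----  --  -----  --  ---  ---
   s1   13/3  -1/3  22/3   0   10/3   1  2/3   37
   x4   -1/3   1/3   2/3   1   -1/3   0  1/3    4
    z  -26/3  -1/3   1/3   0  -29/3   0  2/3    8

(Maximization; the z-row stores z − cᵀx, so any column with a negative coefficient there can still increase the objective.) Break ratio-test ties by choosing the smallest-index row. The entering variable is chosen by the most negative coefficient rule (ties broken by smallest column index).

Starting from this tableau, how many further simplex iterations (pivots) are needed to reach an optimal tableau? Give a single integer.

pivot: x5 in, s1 out → z = 1153/10
pivot: x2 in, x4 out → z = 446/3
No improving column remains; optimal.

2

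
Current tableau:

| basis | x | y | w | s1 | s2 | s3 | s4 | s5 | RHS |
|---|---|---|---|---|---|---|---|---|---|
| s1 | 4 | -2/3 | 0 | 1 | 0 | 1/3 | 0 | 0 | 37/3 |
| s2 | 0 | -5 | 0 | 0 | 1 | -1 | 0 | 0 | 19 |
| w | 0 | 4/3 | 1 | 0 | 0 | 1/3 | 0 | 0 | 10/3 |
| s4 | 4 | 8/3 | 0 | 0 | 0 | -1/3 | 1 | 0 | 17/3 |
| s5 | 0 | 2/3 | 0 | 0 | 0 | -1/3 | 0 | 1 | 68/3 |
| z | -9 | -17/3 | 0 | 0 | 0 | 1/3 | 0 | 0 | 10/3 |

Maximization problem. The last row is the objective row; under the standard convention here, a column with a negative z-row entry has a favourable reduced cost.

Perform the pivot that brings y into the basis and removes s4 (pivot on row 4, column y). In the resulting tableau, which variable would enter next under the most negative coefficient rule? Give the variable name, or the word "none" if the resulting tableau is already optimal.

Pivot element 8/3. New z-row = old z-row − (-17/3)·(row 4/(8/3)).
Updated z-row coefficients: x: -1/2, y: 0, w: 0, s1: 0, s2: 0, s3: -3/8, s4: 17/8, s5: 0.
The most negative is -1/2 in column x, so x would enter next.

x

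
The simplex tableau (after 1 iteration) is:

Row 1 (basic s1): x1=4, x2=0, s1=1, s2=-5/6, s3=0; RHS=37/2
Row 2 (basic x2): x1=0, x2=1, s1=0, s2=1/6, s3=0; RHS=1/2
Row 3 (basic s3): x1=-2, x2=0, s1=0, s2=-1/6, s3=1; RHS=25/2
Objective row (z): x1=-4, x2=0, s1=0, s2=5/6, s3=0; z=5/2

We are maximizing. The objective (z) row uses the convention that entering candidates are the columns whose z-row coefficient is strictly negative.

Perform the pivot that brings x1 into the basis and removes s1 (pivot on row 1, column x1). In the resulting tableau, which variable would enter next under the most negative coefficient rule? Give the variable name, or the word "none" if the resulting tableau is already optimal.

none

Pivot element 4. New z-row = old z-row − (-4)·(row 1/4).
Updated z-row coefficients: x1: 0, x2: 0, s1: 1, s2: 0, s3: 0.
No coefficient is strictly negative; the tableau after this pivot is optimal.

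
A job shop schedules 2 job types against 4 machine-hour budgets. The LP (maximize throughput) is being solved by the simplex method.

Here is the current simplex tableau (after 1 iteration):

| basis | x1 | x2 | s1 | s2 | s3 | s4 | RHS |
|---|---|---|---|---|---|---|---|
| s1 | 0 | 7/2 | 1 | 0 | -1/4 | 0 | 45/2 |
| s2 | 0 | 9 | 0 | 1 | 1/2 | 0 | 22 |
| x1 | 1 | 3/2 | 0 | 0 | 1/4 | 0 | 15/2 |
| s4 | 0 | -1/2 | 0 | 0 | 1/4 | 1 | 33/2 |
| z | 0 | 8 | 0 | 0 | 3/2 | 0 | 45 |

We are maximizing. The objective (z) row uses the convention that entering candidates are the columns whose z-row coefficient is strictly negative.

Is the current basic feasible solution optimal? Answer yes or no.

yes

No objective-row coefficient is strictly negative, so no entering variable exists; the tableau is optimal.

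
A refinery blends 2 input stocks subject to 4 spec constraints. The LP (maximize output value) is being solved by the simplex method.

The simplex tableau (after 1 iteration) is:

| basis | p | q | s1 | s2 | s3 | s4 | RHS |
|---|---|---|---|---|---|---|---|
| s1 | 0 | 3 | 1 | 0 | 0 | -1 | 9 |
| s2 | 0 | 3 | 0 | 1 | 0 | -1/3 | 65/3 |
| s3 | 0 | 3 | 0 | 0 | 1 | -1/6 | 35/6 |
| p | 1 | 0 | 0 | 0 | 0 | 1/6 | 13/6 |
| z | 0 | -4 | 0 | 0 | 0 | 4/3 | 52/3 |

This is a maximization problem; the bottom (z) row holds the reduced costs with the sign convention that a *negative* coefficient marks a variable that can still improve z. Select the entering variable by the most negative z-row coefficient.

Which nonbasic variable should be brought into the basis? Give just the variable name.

q

Objective-row coefficients: p: 0, q: -4, s1: 0, s2: 0, s3: 0, s4: 4/3.
The most negative is -4 in column q, so q enters.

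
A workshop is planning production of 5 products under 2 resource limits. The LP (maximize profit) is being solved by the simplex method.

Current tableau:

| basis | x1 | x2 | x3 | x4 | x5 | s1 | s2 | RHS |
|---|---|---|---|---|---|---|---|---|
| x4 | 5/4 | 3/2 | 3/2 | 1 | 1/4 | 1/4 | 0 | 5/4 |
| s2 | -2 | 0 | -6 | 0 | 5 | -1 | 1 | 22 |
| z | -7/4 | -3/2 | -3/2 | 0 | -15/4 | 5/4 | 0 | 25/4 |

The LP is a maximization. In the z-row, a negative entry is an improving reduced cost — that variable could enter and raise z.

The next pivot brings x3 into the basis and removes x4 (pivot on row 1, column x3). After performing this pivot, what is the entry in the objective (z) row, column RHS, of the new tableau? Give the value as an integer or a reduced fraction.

15/2

Pivot element is row 1, column x3: 3/2.
Normalize row 1: new (row 1, RHS) = (5/4)/(3/2) = 5/6.
z-row ← z-row − (-3/2)·(new row 1): 25/4 − (-3/2)·(5/6) = 15/2.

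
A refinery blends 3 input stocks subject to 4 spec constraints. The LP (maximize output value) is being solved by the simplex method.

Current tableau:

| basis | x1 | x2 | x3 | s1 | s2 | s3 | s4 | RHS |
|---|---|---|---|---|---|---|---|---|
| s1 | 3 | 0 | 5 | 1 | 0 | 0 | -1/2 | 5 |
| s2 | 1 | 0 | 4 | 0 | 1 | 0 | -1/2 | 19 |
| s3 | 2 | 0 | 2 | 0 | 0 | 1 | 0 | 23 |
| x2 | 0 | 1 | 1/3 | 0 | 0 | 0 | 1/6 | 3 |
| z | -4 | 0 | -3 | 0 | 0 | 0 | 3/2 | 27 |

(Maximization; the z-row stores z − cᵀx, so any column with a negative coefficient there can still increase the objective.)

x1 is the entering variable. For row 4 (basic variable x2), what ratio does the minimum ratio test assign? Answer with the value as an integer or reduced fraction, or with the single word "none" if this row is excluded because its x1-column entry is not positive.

none

The x1 entry in row 4 is 0 ≤ 0, so this row gives no ratio.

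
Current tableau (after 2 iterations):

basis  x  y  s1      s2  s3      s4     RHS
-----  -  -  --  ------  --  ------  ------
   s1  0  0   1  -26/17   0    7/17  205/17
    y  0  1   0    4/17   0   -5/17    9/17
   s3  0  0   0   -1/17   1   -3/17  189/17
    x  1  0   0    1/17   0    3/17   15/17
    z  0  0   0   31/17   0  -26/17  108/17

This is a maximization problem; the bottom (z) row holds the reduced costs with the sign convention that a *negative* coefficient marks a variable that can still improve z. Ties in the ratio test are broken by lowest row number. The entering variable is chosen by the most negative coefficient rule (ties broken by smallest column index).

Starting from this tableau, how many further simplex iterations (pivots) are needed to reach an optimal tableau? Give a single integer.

1

pivot: s4 in, x out → z = 14
No improving column remains; optimal.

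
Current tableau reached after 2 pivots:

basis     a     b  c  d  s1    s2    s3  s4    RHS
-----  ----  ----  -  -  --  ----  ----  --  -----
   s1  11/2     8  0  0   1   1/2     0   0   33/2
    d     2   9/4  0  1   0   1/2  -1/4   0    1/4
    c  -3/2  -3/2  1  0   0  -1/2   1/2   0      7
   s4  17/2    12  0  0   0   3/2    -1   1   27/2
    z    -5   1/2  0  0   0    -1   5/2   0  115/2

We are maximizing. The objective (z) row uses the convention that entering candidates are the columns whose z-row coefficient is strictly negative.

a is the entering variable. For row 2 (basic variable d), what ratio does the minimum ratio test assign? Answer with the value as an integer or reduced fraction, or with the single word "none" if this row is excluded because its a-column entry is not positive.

Ratio = RHS / (a entry) = (1/4) / 2 = 1/8.

1/8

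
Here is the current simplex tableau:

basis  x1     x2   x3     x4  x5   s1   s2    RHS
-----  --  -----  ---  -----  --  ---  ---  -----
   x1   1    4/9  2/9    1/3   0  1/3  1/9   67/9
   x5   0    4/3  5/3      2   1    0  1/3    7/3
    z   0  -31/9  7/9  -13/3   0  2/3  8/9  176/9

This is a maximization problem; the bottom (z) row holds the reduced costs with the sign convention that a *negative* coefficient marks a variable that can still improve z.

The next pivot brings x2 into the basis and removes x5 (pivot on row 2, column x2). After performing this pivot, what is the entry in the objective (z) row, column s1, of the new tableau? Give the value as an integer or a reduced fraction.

2/3

Pivot element is row 2, column x2: 4/3.
Normalize row 2: new (row 2, s1) = 0/(4/3) = 0.
z-row ← z-row − (-31/9)·(new row 2): 2/3 − (-31/9)·0 = 2/3.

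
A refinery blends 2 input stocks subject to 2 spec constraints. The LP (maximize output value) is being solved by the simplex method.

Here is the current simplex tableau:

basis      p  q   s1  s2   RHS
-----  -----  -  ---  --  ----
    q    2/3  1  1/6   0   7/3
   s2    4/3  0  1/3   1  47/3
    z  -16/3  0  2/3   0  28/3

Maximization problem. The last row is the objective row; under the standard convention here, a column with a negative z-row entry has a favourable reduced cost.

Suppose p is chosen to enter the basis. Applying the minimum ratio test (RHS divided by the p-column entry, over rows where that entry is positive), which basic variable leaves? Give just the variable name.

Ratios: row 1 (q): (7/3)/(2/3) = 7/2; row 2 (s2): (47/3)/(4/3) = 47/4.
Minimum ratio 7/2 is in the q row, so q leaves.

q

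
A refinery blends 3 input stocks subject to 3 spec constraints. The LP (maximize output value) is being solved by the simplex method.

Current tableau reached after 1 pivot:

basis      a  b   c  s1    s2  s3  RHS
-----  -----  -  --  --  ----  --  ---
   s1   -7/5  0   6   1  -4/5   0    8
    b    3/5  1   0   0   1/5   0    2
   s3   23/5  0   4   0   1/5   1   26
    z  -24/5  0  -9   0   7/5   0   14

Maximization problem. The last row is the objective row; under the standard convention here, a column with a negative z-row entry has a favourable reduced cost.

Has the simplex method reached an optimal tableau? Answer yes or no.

Column a has objective-row coefficient -24/5, which is negative; an improving pivot exists, so not yet optimal.

no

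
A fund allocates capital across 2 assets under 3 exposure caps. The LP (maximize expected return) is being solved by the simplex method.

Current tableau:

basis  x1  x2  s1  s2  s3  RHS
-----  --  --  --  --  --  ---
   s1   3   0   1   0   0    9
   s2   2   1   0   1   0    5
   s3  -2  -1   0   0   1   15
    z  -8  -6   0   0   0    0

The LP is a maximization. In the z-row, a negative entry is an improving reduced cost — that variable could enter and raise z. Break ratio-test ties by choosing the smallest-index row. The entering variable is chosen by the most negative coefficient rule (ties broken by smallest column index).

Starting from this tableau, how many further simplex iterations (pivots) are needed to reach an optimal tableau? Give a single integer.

2

pivot: x1 in, s2 out → z = 20
pivot: x2 in, x1 out → z = 30
No improving column remains; optimal.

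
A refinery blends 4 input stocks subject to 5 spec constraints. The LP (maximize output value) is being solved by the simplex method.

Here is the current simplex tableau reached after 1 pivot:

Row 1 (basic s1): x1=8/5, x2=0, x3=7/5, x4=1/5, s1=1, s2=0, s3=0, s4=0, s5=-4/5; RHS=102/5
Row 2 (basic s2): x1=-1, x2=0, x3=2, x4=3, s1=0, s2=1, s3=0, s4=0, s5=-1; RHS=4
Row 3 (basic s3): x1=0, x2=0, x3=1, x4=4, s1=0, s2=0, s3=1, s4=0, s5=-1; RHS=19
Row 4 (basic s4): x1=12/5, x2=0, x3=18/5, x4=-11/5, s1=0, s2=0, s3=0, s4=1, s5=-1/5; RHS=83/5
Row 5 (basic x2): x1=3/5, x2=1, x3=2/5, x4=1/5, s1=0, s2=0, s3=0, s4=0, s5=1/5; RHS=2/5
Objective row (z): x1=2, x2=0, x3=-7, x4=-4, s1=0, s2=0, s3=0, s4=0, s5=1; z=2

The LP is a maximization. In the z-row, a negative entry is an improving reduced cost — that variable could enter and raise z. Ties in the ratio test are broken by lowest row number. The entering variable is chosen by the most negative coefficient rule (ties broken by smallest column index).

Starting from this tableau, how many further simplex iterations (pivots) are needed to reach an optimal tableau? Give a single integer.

pivot: x3 in, x2 out → z = 9
pivot: x4 in, s2 out → z = 19/2
No improving column remains; optimal.

2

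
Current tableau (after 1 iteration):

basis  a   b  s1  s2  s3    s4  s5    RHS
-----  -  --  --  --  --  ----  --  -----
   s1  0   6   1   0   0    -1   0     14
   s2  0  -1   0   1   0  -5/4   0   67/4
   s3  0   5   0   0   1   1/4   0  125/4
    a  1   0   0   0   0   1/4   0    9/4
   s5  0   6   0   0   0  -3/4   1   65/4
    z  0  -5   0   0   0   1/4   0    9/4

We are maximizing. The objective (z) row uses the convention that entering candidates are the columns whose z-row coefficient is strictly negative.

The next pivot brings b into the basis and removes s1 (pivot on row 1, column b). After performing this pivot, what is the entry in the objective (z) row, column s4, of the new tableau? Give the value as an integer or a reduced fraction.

-7/12

Pivot element is row 1, column b: 6.
Normalize row 1: new (row 1, s4) = (-1)/6 = -1/6.
z-row ← z-row − (-5)·(new row 1): 1/4 − (-5)·(-1/6) = -7/12.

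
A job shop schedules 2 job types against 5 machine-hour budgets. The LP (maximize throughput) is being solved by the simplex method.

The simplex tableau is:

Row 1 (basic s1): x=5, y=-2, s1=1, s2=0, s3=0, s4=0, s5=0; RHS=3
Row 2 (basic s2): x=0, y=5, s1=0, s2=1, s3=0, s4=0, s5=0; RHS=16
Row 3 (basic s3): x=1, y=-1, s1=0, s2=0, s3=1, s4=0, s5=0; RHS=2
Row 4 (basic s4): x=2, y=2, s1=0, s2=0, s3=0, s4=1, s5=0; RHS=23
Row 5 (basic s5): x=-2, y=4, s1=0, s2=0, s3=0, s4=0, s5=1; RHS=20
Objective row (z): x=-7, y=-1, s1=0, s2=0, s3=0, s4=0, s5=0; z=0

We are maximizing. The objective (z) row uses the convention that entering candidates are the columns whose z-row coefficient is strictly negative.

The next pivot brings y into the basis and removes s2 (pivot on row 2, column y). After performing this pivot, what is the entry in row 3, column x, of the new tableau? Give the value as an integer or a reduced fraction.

1

Pivot element is row 2, column y: 5.
Normalize row 2: new (row 2, x) = 0/5 = 0.
row 3 ← row 3 − (-1)·(new row 2): 1 − (-1)·0 = 1.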